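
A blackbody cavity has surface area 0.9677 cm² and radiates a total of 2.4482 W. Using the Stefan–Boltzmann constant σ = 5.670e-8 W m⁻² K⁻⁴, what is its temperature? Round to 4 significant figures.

Area A = 0.9677 cm² = 9.677×10⁻⁵ m².
P = σAT⁴ ⇒ T = (P/(σA))^(1/4) = (2.4482/(5.670×10⁻⁸×9.677×10⁻⁵))^(1/4) = 817.3 K.

T ≈ 817.3 K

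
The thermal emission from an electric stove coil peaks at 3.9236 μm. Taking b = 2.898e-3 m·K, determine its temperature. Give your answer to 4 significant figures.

T ≈ 738.6 K

Wien's law gives T = b/λ_max = (2.898×10⁻³ m·K)/(3.9236×10⁻⁶ m) = 738.6 K.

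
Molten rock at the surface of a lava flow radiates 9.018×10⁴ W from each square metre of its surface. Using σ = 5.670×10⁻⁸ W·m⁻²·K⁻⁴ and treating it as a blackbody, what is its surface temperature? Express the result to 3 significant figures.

I = σT⁴, so T = (I/σ)^(1/4) = (9.018×10⁴/(5.670×10⁻⁸))^(1/4) = 1.12×10³ K.

T ≈ 1.12×10³ K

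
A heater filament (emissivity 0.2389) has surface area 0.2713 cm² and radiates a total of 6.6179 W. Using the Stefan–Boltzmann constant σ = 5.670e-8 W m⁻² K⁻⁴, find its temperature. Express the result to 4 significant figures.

T ≈ 2060 K

Area A = 0.2713 cm² = 2.713×10⁻⁵ m².
P = εσAT⁴ ⇒ T = (P/(εσA))^(1/4) = (6.6179/(0.2389×5.670×10⁻⁸×2.713×10⁻⁵))^(1/4) = 2060 K.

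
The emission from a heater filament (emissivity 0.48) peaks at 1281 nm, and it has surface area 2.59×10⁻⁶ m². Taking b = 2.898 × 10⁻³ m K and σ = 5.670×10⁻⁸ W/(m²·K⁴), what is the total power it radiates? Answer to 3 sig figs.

P ≈ 1.85 W

Wien's law: T = b/λ_max = 2.898×10⁻³/1.281×10⁻⁶ = 2262.30 K.
Area A = 2.59×10⁻⁶ m².
Then P = εσAT⁴ = 0.48×5.670×10⁻⁸×2.59×10⁻⁶×(2262.30)⁴ = 1.85 W.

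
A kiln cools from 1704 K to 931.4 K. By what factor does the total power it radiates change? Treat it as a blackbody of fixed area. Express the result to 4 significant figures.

P ∝ T⁴, so P₂/P₁ = (T₂/T₁)⁴ = (931.4/1704)⁴ = (0.546596)⁴ = 0.08926.

P₂/P₁ ≈ 0.08926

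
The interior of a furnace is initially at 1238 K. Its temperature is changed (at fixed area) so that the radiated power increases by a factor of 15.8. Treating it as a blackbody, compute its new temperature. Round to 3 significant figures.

T₂ ≈ 2.47×10³ K

P ∝ T⁴, so T₂/T₁ = (P₂/P₁)^(1/4) = (15.8)^(1/4) = 1.99372.
T₂ = 1238 × 1.99372 = 2.47×10³ K.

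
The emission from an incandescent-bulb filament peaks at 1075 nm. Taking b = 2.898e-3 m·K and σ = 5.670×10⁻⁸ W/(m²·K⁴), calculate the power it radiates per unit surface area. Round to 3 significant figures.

Wien's law: T = b/λ_max = 2.898×10⁻³/1.075×10⁻⁶ = 2695.81 K.
Then I = σT⁴ = 5.670×10⁻⁸×(2695.81)⁴ = 2.99×10⁶ W/m².

I ≈ 2.99×10⁶ W/m²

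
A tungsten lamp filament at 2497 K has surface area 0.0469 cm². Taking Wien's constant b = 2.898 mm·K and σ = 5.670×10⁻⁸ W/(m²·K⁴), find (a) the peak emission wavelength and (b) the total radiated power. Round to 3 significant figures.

(a) λ_max = b/T = 2.898×10⁻³/2497 = 1.161×10⁻⁶ m = 1.16 μm.
Area A = 0.0469 cm² = 4.69×10⁻⁶ m².
(b) P = σAT⁴ = 5.670×10⁻⁸×4.69×10⁻⁶×(2497)⁴ = 10.3 W.

λ_max ≈ 1.16 μm; P ≈ 10.3 W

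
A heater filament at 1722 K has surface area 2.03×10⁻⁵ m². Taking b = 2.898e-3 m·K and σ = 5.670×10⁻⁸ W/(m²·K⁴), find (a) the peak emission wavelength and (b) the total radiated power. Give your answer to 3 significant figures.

λ_max ≈ 1.68×10³ nm; P ≈ 10.1 W

(a) λ_max = b/T = 2.898×10⁻³/1722 = 1.683×10⁻⁶ m = 1.68×10³ nm.
Area A = 2.03×10⁻⁵ m².
(b) P = σAT⁴ = 5.670×10⁻⁸×2.03×10⁻⁵×(1722)⁴ = 10.1 W.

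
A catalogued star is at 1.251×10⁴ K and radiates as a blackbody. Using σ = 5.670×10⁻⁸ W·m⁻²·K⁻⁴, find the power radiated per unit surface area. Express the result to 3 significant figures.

I ≈ 1.39×10⁹ W/m²

Stefan–Boltzmann: I = σT⁴ = 5.670×10⁻⁸ × (1.251×10⁴)⁴ = 1.39×10⁹ W/m².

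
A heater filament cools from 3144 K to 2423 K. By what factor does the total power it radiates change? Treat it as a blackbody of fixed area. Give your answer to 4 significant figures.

P ∝ T⁴, so P₂/P₁ = (T₂/T₁)⁴ = (2423/3144)⁴ = (0.770674)⁴ = 0.3528.

P₂/P₁ ≈ 0.3528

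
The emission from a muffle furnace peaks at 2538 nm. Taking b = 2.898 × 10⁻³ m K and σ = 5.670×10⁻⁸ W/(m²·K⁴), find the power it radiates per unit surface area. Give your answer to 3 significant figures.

Wien's law: T = b/λ_max = 2.898×10⁻³/2.538×10⁻⁶ = 1141.84 K.
Then I = σT⁴ = 5.670×10⁻⁸×(1141.84)⁴ = 9.64×10⁴ W/m².

I ≈ 9.64×10⁴ W/m²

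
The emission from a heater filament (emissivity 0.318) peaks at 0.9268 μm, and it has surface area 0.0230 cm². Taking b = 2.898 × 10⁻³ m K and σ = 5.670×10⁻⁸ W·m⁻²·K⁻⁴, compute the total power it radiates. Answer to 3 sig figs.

P ≈ 3.96 W

Wien's law: T = b/λ_max = 2.898×10⁻³/9.268×10⁻⁷ = 3126.89 K.
Area A = 0.0230 cm² = 2.30×10⁻⁶ m².
Then P = εσAT⁴ = 0.318×5.670×10⁻⁸×2.30×10⁻⁶×(3126.89)⁴ = 3.96 W.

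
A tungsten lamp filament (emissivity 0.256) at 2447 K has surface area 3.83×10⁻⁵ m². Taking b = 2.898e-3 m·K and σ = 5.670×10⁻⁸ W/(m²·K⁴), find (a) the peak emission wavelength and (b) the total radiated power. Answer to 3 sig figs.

λ_max ≈ 1.18×10³ nm; P ≈ 19.9 W

(a) λ_max = b/T = 2.898×10⁻³/2447 = 1.184×10⁻⁶ m = 1.18×10³ nm.
Area A = 3.83×10⁻⁵ m².
(b) P = εσAT⁴ = 0.256×5.670×10⁻⁸×3.83×10⁻⁵×(2447)⁴ = 19.9 W.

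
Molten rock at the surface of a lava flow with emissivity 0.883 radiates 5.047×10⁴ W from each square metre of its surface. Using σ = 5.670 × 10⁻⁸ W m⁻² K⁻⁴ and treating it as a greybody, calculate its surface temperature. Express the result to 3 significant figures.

I = εσT⁴, so T = (I/εσ)^(1/4) = (5.047×10⁴/(0.883×5.670×10⁻⁸))^(1/4) = 1.00×10³ K.

T ≈ 1.00×10³ K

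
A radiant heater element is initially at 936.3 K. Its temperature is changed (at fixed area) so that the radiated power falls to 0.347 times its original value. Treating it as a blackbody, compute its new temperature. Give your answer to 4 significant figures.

P ∝ T⁴, so T₂/T₁ = (P₂/P₁)^(1/4) = (0.347)^(1/4) = 0.767507.
T₂ = 936.3 × 0.767507 = 718.6 K.

T₂ ≈ 718.6 K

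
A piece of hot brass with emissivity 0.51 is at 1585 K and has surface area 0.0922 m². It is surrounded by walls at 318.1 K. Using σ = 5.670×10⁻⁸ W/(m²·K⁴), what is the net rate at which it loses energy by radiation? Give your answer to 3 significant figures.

Net loss ≈ 1.68×10⁴ W

Area A = 0.0922 m².
Net radiated power P_net = εσA(T⁴ − T₀⁴) = 0.51×5.670×10⁻⁸×0.0922×(1585⁴ − 318.1⁴).
T⁴ − T₀⁴ = 6.31127×10¹² − 1.02389×10¹⁰ = 6.30103×10¹² K⁴, so P_net = 1.68×10⁴ W.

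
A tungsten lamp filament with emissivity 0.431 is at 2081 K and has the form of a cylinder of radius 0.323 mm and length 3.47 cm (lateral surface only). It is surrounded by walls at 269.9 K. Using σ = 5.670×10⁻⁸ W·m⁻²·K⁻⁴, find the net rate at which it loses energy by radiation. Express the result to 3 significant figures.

Lateral area A = 2πrL = 2π×3.23×10⁻⁴×0.0347 = 7.04226×10⁻⁵ m².
Net radiated power P_net = εσA(T⁴ − T₀⁴) = 0.431×5.670×10⁻⁸×7.04226×10⁻⁵×(2081⁴ − 269.9⁴).
T⁴ − T₀⁴ = 1.87538×10¹³ − 5.30654×10⁹ = 1.87485×10¹³ K⁴, so P_net = 32.3 W.

Net loss ≈ 32.3 W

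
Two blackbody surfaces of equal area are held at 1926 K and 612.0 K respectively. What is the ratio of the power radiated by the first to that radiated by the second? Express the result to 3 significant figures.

P₁/P₂ ≈ 98.1

With equal areas, P₁/P₂ = (T₁/T₂)⁴ = (1926/612.0)⁴ = 98.1.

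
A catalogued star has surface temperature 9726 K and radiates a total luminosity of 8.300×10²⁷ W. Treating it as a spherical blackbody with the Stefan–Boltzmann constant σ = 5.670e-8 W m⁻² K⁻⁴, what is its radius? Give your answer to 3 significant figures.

R ≈ 1.14×10⁹ m

L = 4πR²σT⁴ ⇒ R = √(L/(4πσT⁴)).
σT⁴ = 5.07365×10⁸ W/m², so R = √(8.300×10²⁷/(4π×5.07365×10⁸)) = 1.14×10⁹ m.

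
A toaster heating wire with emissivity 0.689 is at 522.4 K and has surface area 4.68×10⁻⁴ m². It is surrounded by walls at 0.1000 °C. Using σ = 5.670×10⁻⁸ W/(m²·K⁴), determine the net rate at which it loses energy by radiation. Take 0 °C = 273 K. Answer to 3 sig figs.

Net loss ≈ 1.26 W

Surroundings: T = 0.1000 °C + 273 = 273.1000 K.
Area A = 4.68×10⁻⁴ m².
Net radiated power P_net = εσA(T⁴ − T₀⁴) = 0.689×5.670×10⁻⁸×4.68×10⁻⁴×(522.4⁴ − 273.1000⁴).
T⁴ − T₀⁴ = 7.44754×10¹⁰ − 5.56271×10⁹ = 6.89127×10¹⁰ K⁴, so P_net = 1.26 W.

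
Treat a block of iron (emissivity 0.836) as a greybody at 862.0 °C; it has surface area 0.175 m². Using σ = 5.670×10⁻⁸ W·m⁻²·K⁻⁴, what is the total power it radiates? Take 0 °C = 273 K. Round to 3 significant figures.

P ≈ 1.38×10⁴ W

T = 862.0 °C + 273 = 1135.0 K.
Area A = 0.175 m².
P = εσAT⁴ = 0.836 × 5.670×10⁻⁸ × 0.175 × (1135.0)⁴ = 1.38×10⁴ W.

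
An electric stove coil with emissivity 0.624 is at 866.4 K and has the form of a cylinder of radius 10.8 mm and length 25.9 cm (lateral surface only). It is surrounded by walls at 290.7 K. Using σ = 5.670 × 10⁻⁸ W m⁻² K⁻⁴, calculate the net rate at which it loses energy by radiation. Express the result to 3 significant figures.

Net loss ≈ 346 W

Lateral area A = 2πrL = 2π×0.0108×0.259 = 0.0175753 m².
Net radiated power P_net = εσA(T⁴ − T₀⁴) = 0.624×5.670×10⁻⁸×0.0175753×(866.4⁴ − 290.7⁴).
T⁴ − T₀⁴ = 5.63474×10¹¹ − 7.14135×10⁹ = 5.56333×10¹¹ K⁴, so P_net = 346 W.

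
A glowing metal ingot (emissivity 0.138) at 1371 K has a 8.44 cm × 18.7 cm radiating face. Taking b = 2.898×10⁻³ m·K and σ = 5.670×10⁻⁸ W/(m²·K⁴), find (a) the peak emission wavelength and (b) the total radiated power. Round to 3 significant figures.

(a) λ_max = b/T = 2.898×10⁻³/1371 = 2.114×10⁻⁶ m = 2.11 μm.
Area A = 0.0844 × 0.187 = 0.0157828 m².
(b) P = εσAT⁴ = 0.138×5.670×10⁻⁸×0.0157828×(1371)⁴ = 436 W.

λ_max ≈ 2.11 μm; P ≈ 436 W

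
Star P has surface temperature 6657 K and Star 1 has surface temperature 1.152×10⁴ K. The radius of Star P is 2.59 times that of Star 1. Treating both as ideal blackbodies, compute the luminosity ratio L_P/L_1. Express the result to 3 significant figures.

L ∝ R²T⁴, so L_P/L_1 = (R_P/R_1)²(T_P/T_1)⁴ = (2.59)² × (6657/1.152×10⁴)⁴ = 6.7081 × 0.111508 = 0.748.

L_P/L_1 ≈ 0.748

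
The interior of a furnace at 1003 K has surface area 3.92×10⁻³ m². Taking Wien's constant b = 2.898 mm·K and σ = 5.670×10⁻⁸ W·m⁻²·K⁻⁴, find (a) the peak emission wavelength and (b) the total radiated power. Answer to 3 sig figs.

λ_max ≈ 2.89×10³ nm; P ≈ 225 W

(a) λ_max = b/T = 2.898×10⁻³/1003 = 2.889×10⁻⁶ m = 2.89×10³ nm.
Area A = 3.92×10⁻³ m².
(b) P = σAT⁴ = 5.670×10⁻⁸×3.92×10⁻³×(1003)⁴ = 225 W.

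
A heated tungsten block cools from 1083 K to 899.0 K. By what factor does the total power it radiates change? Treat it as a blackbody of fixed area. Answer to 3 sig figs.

P₂/P₁ ≈ 0.475

P ∝ T⁴, so P₂/P₁ = (T₂/T₁)⁴ = (899.0/1083)⁴ = (0.830102)⁴ = 0.475.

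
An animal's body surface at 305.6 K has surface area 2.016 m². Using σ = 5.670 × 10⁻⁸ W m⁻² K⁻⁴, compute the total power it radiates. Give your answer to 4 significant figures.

Area A = 2.016 m².
P = σAT⁴ = 5.670×10⁻⁸ × 2.016 × (305.6)⁴ = 997.0 W.

P ≈ 997.0 W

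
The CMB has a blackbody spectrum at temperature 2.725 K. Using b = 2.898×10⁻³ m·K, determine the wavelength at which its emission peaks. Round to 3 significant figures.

λ_max ≈ 1.06 mm

Wien's displacement law: λ_max = b/T = (2.898×10⁻³ m·K)/(2.725 K) = 1.063×10⁻³ m.
That is 1.06 mm, in the microwave range.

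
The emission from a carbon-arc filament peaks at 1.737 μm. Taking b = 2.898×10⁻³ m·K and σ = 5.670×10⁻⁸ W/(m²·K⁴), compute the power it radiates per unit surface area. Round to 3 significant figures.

I ≈ 4.39×10⁵ W/m²

Wien's law: T = b/λ_max = 2.898×10⁻³/1.737×10⁻⁶ = 1668.39 K.
Then I = σT⁴ = 5.670×10⁻⁸×(1668.39)⁴ = 4.39×10⁵ W/m².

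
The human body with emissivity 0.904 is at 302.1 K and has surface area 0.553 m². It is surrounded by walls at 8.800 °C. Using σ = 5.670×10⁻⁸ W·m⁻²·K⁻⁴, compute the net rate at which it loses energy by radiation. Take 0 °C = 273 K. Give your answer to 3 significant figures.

Surroundings: T = 8.800 °C + 273 = 281.800 K.
Area A = 0.553 m².
Net radiated power P_net = εσA(T⁴ − T₀⁴) = 0.904×5.670×10⁻⁸×0.553×(302.1⁴ − 281.800⁴).
T⁴ − T₀⁴ = 8.32919×10⁹ − 6.30615×10⁹ = 2.02304×10⁹ K⁴, so P_net = 57.3 W.

Net loss ≈ 57.3 W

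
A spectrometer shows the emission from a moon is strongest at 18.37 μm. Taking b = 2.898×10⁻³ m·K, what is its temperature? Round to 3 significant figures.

T ≈ 158 K

Wien's law gives T = b/λ_max = (2.898×10⁻³ m·K)/(1.837×10⁻⁵ m) = 158 K.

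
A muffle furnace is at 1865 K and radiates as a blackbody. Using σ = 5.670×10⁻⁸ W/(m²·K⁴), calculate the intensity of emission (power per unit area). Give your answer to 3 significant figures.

I ≈ 6.86×10⁵ W/m²

Stefan–Boltzmann: I = σT⁴ = 5.670×10⁻⁸ × (1865)⁴ = 6.86×10⁵ W/m².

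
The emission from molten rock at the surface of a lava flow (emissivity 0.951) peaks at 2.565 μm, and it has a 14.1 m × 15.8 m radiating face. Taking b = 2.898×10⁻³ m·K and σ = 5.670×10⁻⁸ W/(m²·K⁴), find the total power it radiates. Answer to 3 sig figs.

Wien's law: T = b/λ_max = 2.898×10⁻³/2.565×10⁻⁶ = 1129.82 K.
Area A = 14.1 × 15.8 = 222.78 m².
Then P = εσAT⁴ = 0.951×5.670×10⁻⁸×222.78×(1129.82)⁴ = 1.96×10⁷ W.

P ≈ 1.96×10⁷ W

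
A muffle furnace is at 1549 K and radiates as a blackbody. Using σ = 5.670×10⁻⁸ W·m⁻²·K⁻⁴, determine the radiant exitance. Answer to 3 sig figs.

I ≈ 3.26×10⁵ W/m²

Stefan–Boltzmann: I = σT⁴ = 5.670×10⁻⁸ × (1549)⁴ = 3.26×10⁵ W/m².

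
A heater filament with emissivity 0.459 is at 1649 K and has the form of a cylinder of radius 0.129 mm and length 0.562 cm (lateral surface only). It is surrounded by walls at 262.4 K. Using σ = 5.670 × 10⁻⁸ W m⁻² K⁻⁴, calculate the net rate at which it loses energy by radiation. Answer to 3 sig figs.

Lateral area A = 2πrL = 2π×1.29×10⁻⁴×5.62×10⁻³ = 4.55518×10⁻⁶ m².
Net radiated power P_net = εσA(T⁴ − T₀⁴) = 0.459×5.670×10⁻⁸×4.55518×10⁻⁶×(1649⁴ − 262.4⁴).
T⁴ − T₀⁴ = 7.39405×10¹² − 4.74084×10⁹ = 7.38931×10¹² K⁴, so P_net = 0.876 W.

Net loss ≈ 0.876 W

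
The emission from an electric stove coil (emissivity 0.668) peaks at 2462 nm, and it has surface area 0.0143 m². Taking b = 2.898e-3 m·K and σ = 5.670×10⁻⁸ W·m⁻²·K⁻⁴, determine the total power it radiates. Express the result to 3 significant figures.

Wien's law: T = b/λ_max = 2.898×10⁻³/2.462×10⁻⁶ = 1177.09 K.
Area A = 0.0143 m².
Then P = εσAT⁴ = 0.668×5.670×10⁻⁸×0.0143×(1177.09)⁴ = 1.04×10³ W.

P ≈ 1.04×10³ W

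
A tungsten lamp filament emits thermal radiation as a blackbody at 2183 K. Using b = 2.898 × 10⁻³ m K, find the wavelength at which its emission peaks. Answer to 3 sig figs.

Wien's displacement law: λ_max = b/T = (2.898×10⁻³ m·K)/(2183 K) = 1.328×10⁻⁶ m.
That is 1.33 μm, in the infrared range.

λ_max ≈ 1.33 μm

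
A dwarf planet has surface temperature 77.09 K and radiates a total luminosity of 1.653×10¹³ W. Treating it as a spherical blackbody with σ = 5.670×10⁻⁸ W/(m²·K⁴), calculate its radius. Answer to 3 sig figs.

R ≈ 8.10×10⁵ m

L = 4πR²σT⁴ ⇒ R = √(L/(4πσT⁴)).
σT⁴ = 2.00251 W/m², so R = √(1.653×10¹³/(4π×2.00251)) = 8.10×10⁵ m.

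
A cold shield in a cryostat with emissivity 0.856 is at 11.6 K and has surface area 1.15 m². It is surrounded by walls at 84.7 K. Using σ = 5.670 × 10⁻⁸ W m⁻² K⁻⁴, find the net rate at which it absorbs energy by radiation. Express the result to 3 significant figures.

Net gain ≈ 2.87 W

Area A = 1.15 m².
Net radiated power P_net = εσA(T⁴ − T₀⁴) = 0.856×5.670×10⁻⁸×1.15×(11.6⁴ − 84.7⁴).
T⁴ − T₀⁴ = 18106.4 − 5.14676×10⁷ = -5.14495×10⁷ K⁴, so P_net = -2.87 W — negative, meaning a net gain of 2.87 W.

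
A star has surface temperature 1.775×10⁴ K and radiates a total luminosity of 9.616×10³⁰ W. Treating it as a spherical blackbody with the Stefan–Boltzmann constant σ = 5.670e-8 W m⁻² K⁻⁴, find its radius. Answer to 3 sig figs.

R ≈ 1.17×10¹⁰ m

L = 4πR²σT⁴ ⇒ R = √(L/(4πσT⁴)).
σT⁴ = 5.62829×10⁹ W/m², so R = √(9.616×10³⁰/(4π×5.62829×10⁹)) = 1.17×10¹⁰ m.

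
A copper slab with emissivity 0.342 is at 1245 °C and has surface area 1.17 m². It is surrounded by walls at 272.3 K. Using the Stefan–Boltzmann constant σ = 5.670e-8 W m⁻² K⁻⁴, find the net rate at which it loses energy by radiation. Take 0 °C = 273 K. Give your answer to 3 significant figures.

T = 1245 °C + 273 = 1518 K.
Area A = 1.17 m².
Net radiated power P_net = εσA(T⁴ − T₀⁴) = 0.342×5.670×10⁻⁸×1.17×(1518⁴ − 272.3⁴).
T⁴ − T₀⁴ = 5.30991×10¹² − 5.49782×10⁹ = 5.30441×10¹² K⁴, so P_net = 1.20×10⁵ W.

Net loss ≈ 1.20×10⁵ W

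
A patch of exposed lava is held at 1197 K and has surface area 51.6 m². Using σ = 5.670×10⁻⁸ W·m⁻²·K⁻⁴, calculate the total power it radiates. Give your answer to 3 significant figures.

Area A = 51.6 m².
P = σAT⁴ = 5.670×10⁻⁸ × 51.6 × (1197)⁴ = 6.01×10⁶ W.

P ≈ 6.01×10⁶ W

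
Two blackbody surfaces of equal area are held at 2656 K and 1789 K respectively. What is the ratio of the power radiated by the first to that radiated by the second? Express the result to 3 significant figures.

P₁/P₂ ≈ 4.86

With equal areas, P₁/P₂ = (T₁/T₂)⁴ = (2656/1789)⁴ = 4.86.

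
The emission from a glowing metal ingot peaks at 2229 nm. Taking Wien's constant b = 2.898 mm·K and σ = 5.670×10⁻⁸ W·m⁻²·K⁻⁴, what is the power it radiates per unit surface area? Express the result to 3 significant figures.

I ≈ 1.62×10⁵ W/m²

Wien's law: T = b/λ_max = 2.898×10⁻³/2.229×10⁻⁶ = 1300.13 K.
Then I = σT⁴ = 5.670×10⁻⁸×(1300.13)⁴ = 1.62×10⁵ W/m².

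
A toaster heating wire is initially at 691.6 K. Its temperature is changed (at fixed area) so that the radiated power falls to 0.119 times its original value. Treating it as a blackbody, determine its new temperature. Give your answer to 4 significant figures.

P ∝ T⁴, so T₂/T₁ = (P₂/P₁)^(1/4) = (0.119)^(1/4) = 0.587336.
T₂ = 691.6 × 0.587336 = 406.2 K.

T₂ ≈ 406.2 K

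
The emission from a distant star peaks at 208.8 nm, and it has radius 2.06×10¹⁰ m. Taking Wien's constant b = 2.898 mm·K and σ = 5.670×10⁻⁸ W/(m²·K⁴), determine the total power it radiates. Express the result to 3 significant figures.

Wien's law: T = b/λ_max = 2.898×10⁻³/2.088×10⁻⁷ = 13879.3 K.
Surface area A = 4πR² = 4π(2.06×10¹⁰ m)² = 5.33267×10²¹ m².
Then P = σAT⁴ = 5.670×10⁻⁸×5.33267×10²¹×(13879.3)⁴ = 1.12×10³¹ W.

P ≈ 1.12×10³¹ W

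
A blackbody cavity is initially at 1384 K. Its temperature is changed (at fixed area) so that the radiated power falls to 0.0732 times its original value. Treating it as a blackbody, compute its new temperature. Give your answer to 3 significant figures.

P ∝ T⁴, so T₂/T₁ = (P₂/P₁)^(1/4) = (0.0732)^(1/4) = 0.520149.
T₂ = 1384 × 0.520149 = 720 K.

T₂ ≈ 720 K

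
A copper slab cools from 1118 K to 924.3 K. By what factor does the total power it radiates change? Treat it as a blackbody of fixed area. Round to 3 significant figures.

P ∝ T⁴, so P₂/P₁ = (T₂/T₁)⁴ = (924.3/1118)⁴ = (0.826744)⁴ = 0.467.

P₂/P₁ ≈ 0.467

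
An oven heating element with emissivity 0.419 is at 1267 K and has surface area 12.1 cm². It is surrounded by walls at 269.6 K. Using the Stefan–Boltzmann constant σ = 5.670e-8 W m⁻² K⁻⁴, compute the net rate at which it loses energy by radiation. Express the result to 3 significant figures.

Area A = 12.1 cm² = 1.21×10⁻³ m².
Net radiated power P_net = εσA(T⁴ − T₀⁴) = 0.419×5.670×10⁻⁸×1.21×10⁻³×(1267⁴ − 269.6⁴).
T⁴ − T₀⁴ = 2.57695×10¹² − 5.28299×10⁹ = 2.57167×10¹² K⁴, so P_net = 73.9 W.

Net loss ≈ 73.9 W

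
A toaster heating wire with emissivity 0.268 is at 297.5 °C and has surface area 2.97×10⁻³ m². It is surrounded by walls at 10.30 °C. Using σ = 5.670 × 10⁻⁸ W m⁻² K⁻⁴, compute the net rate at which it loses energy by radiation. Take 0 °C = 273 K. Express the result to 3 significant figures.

Net loss ≈ 4.49 W

T = 297.5 °C + 273 = 570.5 K.
Surroundings: T = 10.30 °C + 273 = 283.30 K.
Area A = 2.97×10⁻³ m².
Net radiated power P_net = εσA(T⁴ − T₀⁴) = 0.268×5.670×10⁻⁸×2.97×10⁻³×(570.5⁴ − 283.30⁴).
T⁴ − T₀⁴ = 1.05931×10¹¹ − 6.44149×10⁹ = 9.94895×10¹⁰ K⁴, so P_net = 4.49 W.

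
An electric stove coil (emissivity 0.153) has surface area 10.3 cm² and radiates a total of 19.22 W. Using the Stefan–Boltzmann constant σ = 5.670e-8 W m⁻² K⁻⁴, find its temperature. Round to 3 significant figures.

T ≈ 1.21×10³ K

Area A = 10.3 cm² = 1.03×10⁻³ m².
P = εσAT⁴ ⇒ T = (P/(εσA))^(1/4) = (19.22/(0.153×5.670×10⁻⁸×1.03×10⁻³))^(1/4) = 1.21×10³ K.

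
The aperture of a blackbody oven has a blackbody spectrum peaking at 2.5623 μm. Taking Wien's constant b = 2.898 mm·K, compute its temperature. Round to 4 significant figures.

T ≈ 1131 K

Wien's law gives T = b/λ_max = (2.898×10⁻³ m·K)/(2.5623×10⁻⁶ m) = 1131 K.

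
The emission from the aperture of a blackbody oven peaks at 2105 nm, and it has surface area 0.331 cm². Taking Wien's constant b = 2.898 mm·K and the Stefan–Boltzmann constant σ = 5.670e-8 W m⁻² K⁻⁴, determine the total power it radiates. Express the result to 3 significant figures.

P ≈ 6.74 W

Wien's law: T = b/λ_max = 2.898×10⁻³/2.105×10⁻⁶ = 1376.72 K.
Area A = 0.331 cm² = 3.31×10⁻⁵ m².
Then P = σAT⁴ = 5.670×10⁻⁸×3.31×10⁻⁵×(1376.72)⁴ = 6.74 W.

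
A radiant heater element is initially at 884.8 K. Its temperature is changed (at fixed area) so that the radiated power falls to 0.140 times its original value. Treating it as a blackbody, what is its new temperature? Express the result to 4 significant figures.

T₂ ≈ 541.2 K

P ∝ T⁴, so T₂/T₁ = (P₂/P₁)^(1/4) = (0.140)^(1/4) = 0.611691.
T₂ = 884.8 × 0.611691 = 541.2 K.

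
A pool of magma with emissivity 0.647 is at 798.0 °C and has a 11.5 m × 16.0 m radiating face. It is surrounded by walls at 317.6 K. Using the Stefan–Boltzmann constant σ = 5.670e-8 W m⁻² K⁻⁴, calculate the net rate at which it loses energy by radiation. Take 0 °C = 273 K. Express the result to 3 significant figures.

T = 798.0 °C + 273 = 1071.0 K.
Area A = 11.5 × 16.0 = 184 m².
Net radiated power P_net = εσA(T⁴ − T₀⁴) = 0.647×5.670×10⁻⁸×184×(1071.0⁴ − 317.6⁴).
T⁴ − T₀⁴ = 1.31570×10¹² − 1.01747×10¹⁰ = 1.30553×10¹² K⁴, so P_net = 8.81×10⁶ W.

Net loss ≈ 8.81×10⁶ W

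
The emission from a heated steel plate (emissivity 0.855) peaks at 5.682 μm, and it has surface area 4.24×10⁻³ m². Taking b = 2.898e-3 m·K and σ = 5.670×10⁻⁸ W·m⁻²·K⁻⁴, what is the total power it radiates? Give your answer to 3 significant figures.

P ≈ 13.9 W

Wien's law: T = b/λ_max = 2.898×10⁻³/5.682×10⁻⁶ = 510.032 K.
Area A = 4.24×10⁻³ m².
Then P = εσAT⁴ = 0.855×5.670×10⁻⁸×4.24×10⁻³×(510.032)⁴ = 13.9 W.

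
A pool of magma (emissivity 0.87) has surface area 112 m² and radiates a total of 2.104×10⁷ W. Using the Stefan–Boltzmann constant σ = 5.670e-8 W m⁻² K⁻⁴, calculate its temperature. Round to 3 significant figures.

T ≈ 1.40×10³ K

Area A = 112 m².
P = εσAT⁴ ⇒ T = (P/(εσA))^(1/4) = (2.104×10⁷/(0.87×5.670×10⁻⁸×112))^(1/4) = 1.40×10³ K.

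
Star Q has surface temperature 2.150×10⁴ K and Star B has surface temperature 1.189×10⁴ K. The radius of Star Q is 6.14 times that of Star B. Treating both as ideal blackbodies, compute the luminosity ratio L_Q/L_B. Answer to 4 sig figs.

L_Q/L_B ≈ 403.1

L ∝ R²T⁴, so L_Q/L_B = (R_Q/R_B)²(T_Q/T_B)⁴ = (6.14)² × (2.150×10⁴/1.189×10⁴)⁴ = 37.6996 × 10.6912 = 403.1.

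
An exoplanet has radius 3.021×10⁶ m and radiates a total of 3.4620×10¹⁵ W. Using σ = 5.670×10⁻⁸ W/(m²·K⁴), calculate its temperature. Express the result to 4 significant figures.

Surface area A = 4πR² = 4π(3.021×10⁶ m)² = 1.14686×10¹⁴ m².
P = σAT⁴ ⇒ T = (P/(σA))^(1/4) = (3.4620×10¹⁵/(5.670×10⁻⁸×1.14686×10¹⁴))^(1/4) = 151.9 K.

T ≈ 151.9 K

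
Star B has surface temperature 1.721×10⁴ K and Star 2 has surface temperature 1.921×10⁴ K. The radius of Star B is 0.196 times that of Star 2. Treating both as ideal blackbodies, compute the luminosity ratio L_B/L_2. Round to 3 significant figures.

L_B/L_2 ≈ 0.0247

L ∝ R²T⁴, so L_B/L_2 = (R_B/R_2)²(T_B/T_2)⁴ = (0.196)² × (1.721×10⁴/1.921×10⁴)⁴ = 0.038416 × 0.644190 = 0.0247.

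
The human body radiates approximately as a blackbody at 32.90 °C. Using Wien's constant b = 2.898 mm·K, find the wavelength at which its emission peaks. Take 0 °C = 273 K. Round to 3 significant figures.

λ_max ≈ 9.47 μm

T = 32.90 °C + 273 = 305.90 K.
Wien's displacement law: λ_max = b/T = (2.898×10⁻³ m·K)/(305.90 K) = 9.474×10⁻⁶ m.
That is 9.47 μm, in the infrared range.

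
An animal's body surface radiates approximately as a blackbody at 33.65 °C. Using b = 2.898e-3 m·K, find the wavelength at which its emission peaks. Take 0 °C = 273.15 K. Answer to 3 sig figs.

λ_max ≈ 9.45 μm

T = 33.65 °C + 273.15 = 306.80 K.
Wien's displacement law: λ_max = b/T = (2.898×10⁻³ m·K)/(306.80 K) = 9.446×10⁻⁶ m.
That is 9.45 μm, in the infrared range.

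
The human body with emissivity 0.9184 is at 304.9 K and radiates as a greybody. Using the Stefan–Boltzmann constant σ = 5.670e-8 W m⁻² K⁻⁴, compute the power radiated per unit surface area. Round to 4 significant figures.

I ≈ 450.0 W/m²

Stefan–Boltzmann: I = εσT⁴ = 0.9184 × 5.670×10⁻⁸ × (304.9)⁴ = 450.0 W/m².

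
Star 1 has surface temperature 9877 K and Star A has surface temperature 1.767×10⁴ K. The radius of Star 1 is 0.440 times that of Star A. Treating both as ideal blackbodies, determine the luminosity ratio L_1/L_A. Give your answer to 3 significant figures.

L ∝ R²T⁴, so L_1/L_A = (R_1/R_A)²(T_1/T_A)⁴ = (0.440)² × (9877/1.767×10⁴)⁴ = 0.1936 × 0.0976234 = 0.0189.

L_1/L_A ≈ 0.0189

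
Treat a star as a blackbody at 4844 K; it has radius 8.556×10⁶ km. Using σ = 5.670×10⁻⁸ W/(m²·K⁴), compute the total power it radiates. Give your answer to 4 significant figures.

P ≈ 2.872×10²⁸ W

Surface area A = 4πR² = 4π(8.556×10⁹ m)² = 9.19923×10²⁰ m².
P = σAT⁴ = 5.670×10⁻⁸ × 9.19923×10²⁰ × (4844)⁴ = 2.872×10²⁸ W.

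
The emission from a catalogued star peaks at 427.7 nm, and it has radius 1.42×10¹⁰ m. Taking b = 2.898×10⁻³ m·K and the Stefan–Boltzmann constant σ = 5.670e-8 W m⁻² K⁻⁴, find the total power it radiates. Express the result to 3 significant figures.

P ≈ 3.03×10²⁹ W

Wien's law: T = b/λ_max = 2.898×10⁻³/4.277×10⁻⁷ = 6775.78 K.
Surface area A = 4πR² = 4π(1.42×10¹⁰ m)² = 2.53388×10²¹ m².
Then P = σAT⁴ = 5.670×10⁻⁸×2.53388×10²¹×(6775.78)⁴ = 3.03×10²⁹ W.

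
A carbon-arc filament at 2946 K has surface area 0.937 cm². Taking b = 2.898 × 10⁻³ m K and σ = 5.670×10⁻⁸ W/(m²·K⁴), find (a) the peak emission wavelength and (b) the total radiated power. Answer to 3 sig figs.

λ_max ≈ 984 nm; P ≈ 400 W

(a) λ_max = b/T = 2.898×10⁻³/2946 = 9.837×10⁻⁷ m = 984 nm.
Area A = 0.937 cm² = 9.37×10⁻⁵ m².
(b) P = σAT⁴ = 5.670×10⁻⁸×9.37×10⁻⁵×(2946)⁴ = 400 W.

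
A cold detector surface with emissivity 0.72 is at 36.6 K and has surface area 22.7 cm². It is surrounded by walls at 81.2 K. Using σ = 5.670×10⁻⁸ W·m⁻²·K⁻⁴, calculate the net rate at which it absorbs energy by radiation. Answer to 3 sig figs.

Net gain ≈ 3.86×10⁻³ W

Area A = 22.7 cm² = 2.27×10⁻³ m².
Net radiated power P_net = εσA(T⁴ − T₀⁴) = 0.72×5.670×10⁻⁸×2.27×10⁻³×(36.6⁴ − 81.2⁴).
T⁴ − T₀⁴ = 1.79442×10⁶ − 4.34735×10⁷ = -4.16791×10⁷ K⁴, so P_net = -3.86×10⁻³ W — negative, meaning a net gain of 3.86×10⁻³ W.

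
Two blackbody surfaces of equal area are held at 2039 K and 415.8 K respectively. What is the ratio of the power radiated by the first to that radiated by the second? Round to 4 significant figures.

P₁/P₂ ≈ 578.3

With equal areas, P₁/P₂ = (T₁/T₂)⁴ = (2039/415.8)⁴ = 578.3.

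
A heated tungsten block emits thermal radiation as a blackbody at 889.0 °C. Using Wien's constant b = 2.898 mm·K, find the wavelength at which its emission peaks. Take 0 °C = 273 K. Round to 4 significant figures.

λ_max ≈ 2.494 μm

T = 889.0 °C + 273 = 1162.0 K.
Wien's displacement law: λ_max = b/T = (2.898×10⁻³ m·K)/(1162.0 K) = 2.4940×10⁻⁶ m.
That is 2.494 μm, in the infrared range.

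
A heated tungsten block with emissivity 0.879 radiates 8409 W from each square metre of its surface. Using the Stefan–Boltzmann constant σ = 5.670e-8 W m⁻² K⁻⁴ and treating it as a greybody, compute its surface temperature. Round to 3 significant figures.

T ≈ 641 K

I = εσT⁴, so T = (I/εσ)^(1/4) = (8409/(0.879×5.670×10⁻⁸))^(1/4) = 641 K.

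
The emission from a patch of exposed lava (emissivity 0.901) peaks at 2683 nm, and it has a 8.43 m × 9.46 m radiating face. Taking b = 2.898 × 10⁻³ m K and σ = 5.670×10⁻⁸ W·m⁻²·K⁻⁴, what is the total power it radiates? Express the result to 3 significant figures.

P ≈ 5.55×10⁶ W

Wien's law: T = b/λ_max = 2.898×10⁻³/2.683×10⁻⁶ = 1080.13 K.
Area A = 8.43 × 9.46 = 79.7478 m².
Then P = εσAT⁴ = 0.901×5.670×10⁻⁸×79.7478×(1080.13)⁴ = 5.55×10⁶ W.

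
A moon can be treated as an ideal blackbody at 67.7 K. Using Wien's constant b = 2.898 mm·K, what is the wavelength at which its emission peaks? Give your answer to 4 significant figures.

λ_max ≈ 42.81 μm

Wien's displacement law: λ_max = b/T = (2.898×10⁻³ m·K)/(67.7 K) = 4.2806×10⁻⁵ m.
That is 42.81 μm, in the infrared range.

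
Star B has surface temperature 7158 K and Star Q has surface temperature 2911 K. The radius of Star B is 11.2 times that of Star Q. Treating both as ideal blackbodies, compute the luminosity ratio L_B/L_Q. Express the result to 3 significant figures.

L ∝ R²T⁴, so L_B/L_Q = (R_B/R_Q)²(T_B/T_Q)⁴ = (11.2)² × (7158/2911)⁴ = 125.44 × 36.5593 = 4.59×10³.

L_B/L_Q ≈ 4.59×10³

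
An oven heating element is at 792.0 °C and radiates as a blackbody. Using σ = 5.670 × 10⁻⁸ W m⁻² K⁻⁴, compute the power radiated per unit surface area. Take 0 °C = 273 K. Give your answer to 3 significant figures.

I ≈ 7.29×10⁴ W/m²

T = 792.0 °C + 273 = 1065.0 K.
Stefan–Boltzmann: I = σT⁴ = 5.670×10⁻⁸ × (1065.0)⁴ = 7.29×10⁴ W/m².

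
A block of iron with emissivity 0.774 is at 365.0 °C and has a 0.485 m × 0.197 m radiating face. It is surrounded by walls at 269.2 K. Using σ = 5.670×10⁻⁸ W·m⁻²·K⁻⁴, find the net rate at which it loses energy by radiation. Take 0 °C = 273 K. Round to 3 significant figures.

Net loss ≈ 673 W

T = 365.0 °C + 273 = 638.0 K.
Area A = 0.485 × 0.197 = 0.095545 m².
Net radiated power P_net = εσA(T⁴ − T₀⁴) = 0.774×5.670×10⁻⁸×0.095545×(638.0⁴ − 269.2⁴).
T⁴ − T₀⁴ = 1.65685×10¹¹ − 5.25170×10⁹ = 1.60433×10¹¹ K⁴, so P_net = 673 W.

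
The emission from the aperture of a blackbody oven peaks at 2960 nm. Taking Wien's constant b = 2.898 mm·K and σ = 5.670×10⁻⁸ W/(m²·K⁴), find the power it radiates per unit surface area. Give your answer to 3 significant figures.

I ≈ 5.21×10⁴ W/m²

Wien's law: T = b/λ_max = 2.898×10⁻³/2.960×10⁻⁶ = 979.054 K.
Then I = σT⁴ = 5.670×10⁻⁸×(979.054)⁴ = 5.21×10⁴ W/m².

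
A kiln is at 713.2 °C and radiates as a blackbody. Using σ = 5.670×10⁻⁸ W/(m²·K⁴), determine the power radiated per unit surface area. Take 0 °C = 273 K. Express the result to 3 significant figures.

I ≈ 5.36×10⁴ W/m²

T = 713.2 °C + 273 = 986.2 K.
Stefan–Boltzmann: I = σT⁴ = 5.670×10⁻⁸ × (986.2)⁴ = 5.36×10⁴ W/m².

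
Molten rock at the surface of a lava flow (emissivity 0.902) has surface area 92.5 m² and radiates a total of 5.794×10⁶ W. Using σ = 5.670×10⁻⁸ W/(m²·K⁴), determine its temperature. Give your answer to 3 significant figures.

T ≈ 1.05×10³ K

Area A = 92.5 m².
P = εσAT⁴ ⇒ T = (P/(εσA))^(1/4) = (5.794×10⁶/(0.902×5.670×10⁻⁸×92.5))^(1/4) = 1.05×10³ K.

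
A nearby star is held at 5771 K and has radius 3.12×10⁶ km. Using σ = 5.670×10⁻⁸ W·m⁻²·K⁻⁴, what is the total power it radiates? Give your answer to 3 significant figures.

Surface area A = 4πR² = 4π(3.12×10⁹ m)² = 1.22326×10²⁰ m².
P = σAT⁴ = 5.670×10⁻⁸ × 1.22326×10²⁰ × (5771)⁴ = 7.69×10²⁷ W.

P ≈ 7.69×10²⁷ W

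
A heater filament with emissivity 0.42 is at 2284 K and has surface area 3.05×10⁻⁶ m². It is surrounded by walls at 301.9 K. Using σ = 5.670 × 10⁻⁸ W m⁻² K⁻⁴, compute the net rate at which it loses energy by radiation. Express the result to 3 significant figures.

Area A = 3.05×10⁻⁶ m².
Net radiated power P_net = εσA(T⁴ − T₀⁴) = 0.42×5.670×10⁻⁸×3.05×10⁻⁶×(2284⁴ − 301.9⁴).
T⁴ − T₀⁴ = 2.72135×10¹³ − 8.30716×10⁹ = 2.72052×10¹³ K⁴, so P_net = 1.98 W.

Net loss ≈ 1.98 W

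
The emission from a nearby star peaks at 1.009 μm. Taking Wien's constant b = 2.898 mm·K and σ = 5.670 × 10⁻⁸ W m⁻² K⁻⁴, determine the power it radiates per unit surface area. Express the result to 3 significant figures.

I ≈ 3.86×10⁶ W/m²

Wien's law: T = b/λ_max = 2.898×10⁻³/1.009×10⁻⁶ = 2872.15 K.
Then I = σT⁴ = 5.670×10⁻⁸×(2872.15)⁴ = 3.86×10⁶ W/m².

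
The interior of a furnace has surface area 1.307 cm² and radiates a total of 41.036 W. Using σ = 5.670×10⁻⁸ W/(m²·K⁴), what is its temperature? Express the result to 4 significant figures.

T ≈ 1534 K

Area A = 1.307 cm² = 1.307×10⁻⁴ m².
P = σAT⁴ ⇒ T = (P/(σA))^(1/4) = (41.036/(5.670×10⁻⁸×1.307×10⁻⁴))^(1/4) = 1534 K.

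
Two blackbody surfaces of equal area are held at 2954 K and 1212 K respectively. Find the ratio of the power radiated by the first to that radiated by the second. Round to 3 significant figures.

With equal areas, P₁/P₂ = (T₁/T₂)⁴ = (2954/1212)⁴ = 35.3.

P₁/P₂ ≈ 35.3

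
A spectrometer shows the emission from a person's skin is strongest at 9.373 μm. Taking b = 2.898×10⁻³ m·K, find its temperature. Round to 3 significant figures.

T ≈ 309 K

Wien's law gives T = b/λ_max = (2.898×10⁻³ m·K)/(9.373×10⁻⁶ m) = 309 K.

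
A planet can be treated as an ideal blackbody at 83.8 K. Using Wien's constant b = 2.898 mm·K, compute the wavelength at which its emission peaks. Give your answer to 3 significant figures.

Wien's displacement law: λ_max = b/T = (2.898×10⁻³ m·K)/(83.8 K) = 3.458×10⁻⁵ m.
That is 34.6 μm, in the infrared range.

λ_max ≈ 34.6 μm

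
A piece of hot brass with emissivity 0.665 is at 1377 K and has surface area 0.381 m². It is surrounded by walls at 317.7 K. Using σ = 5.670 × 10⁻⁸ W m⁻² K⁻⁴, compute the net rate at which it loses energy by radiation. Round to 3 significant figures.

Net loss ≈ 5.15×10⁴ W

Area A = 0.381 m².
Net radiated power P_net = εσA(T⁴ − T₀⁴) = 0.665×5.670×10⁻⁸×0.381×(1377⁴ − 317.7⁴).
T⁴ − T₀⁴ = 3.59531×10¹² − 1.01875×10¹⁰ = 3.58512×10¹² K⁴, so P_net = 5.15×10⁴ W.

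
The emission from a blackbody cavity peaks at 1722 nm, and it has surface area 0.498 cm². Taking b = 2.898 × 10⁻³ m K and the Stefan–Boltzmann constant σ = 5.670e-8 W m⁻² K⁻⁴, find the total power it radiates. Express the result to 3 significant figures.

Wien's law: T = b/λ_max = 2.898×10⁻³/1.722×10⁻⁶ = 1682.93 K.
Area A = 0.498 cm² = 4.98×10⁻⁵ m².
Then P = σAT⁴ = 5.670×10⁻⁸×4.98×10⁻⁵×(1682.93)⁴ = 22.7 W.

P ≈ 22.7 W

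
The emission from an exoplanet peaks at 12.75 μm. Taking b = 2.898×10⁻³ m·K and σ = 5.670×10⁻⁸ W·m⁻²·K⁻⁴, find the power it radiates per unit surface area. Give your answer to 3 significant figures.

Wien's law: T = b/λ_max = 2.898×10⁻³/1.275×10⁻⁵ = 227.294 K.
Then I = σT⁴ = 5.670×10⁻⁸×(227.294)⁴ = 151 W/m².

I ≈ 151 W/m²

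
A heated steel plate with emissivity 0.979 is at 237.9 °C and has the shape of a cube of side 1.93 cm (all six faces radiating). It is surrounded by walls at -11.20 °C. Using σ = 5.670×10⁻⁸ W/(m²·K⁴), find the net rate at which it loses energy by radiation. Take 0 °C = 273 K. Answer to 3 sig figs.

Net loss ≈ 7.87 W

T = 237.9 °C + 273 = 510.9 K.
Surroundings: T = -11.20 °C + 273 = 261.80 K.
Area A = 6s² = 6×(0.0193 m)² = 2.23494×10⁻³ m².
Net radiated power P_net = εσA(T⁴ − T₀⁴) = 0.979×5.670×10⁻⁸×2.23494×10⁻³×(510.9⁴ − 261.80⁴).
T⁴ − T₀⁴ = 6.81308×10¹⁰ − 4.69763×10⁹ = 6.34332×10¹⁰ K⁴, so P_net = 7.87 W.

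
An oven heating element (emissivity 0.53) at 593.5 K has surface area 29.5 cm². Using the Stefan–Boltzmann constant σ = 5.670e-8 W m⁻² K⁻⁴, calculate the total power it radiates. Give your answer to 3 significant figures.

Area A = 29.5 cm² = 2.95×10⁻³ m².
P = εσAT⁴ = 0.53 × 5.670×10⁻⁸ × 2.95×10⁻³ × (593.5)⁴ = 11.0 W.

P ≈ 11.0 W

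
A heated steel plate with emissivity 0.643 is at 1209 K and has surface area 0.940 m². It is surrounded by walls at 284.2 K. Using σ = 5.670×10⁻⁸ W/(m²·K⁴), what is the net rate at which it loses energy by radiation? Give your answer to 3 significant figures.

Net loss ≈ 7.30×10⁴ W

Area A = 0.940 m².
Net radiated power P_net = εσA(T⁴ − T₀⁴) = 0.643×5.670×10⁻⁸×0.940×(1209⁴ − 284.2⁴).
T⁴ − T₀⁴ = 2.13651×10¹² − 6.52373×10⁹ = 2.12999×10¹² K⁴, so P_net = 7.30×10⁴ W.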